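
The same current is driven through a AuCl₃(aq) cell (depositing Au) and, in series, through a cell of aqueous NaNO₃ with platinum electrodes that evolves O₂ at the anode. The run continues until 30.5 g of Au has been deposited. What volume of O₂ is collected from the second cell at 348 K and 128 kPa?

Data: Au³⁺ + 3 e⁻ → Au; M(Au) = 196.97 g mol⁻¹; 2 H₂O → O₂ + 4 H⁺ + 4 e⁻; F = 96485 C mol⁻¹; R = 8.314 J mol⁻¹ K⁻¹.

n(Au) = 30.5 / 196.97 = 0.1548 mol, so n(e⁻) = 3 × 0.1548 = 0.4645 mol.
The cells are in series, so the same 0.4645 mol of electrons passes through the second cell.
2 H₂O → O₂ + 4 H⁺ + 4 e⁻ — 4 mol e⁻ per mol O₂, so n(O₂) = 0.4645/4 = 0.1161 mol.
V = nRT/P = (0.1161 × 8.314 × 348) / (128 × 10³) = 0.00263 m³ = 2.63 L.

2.63 L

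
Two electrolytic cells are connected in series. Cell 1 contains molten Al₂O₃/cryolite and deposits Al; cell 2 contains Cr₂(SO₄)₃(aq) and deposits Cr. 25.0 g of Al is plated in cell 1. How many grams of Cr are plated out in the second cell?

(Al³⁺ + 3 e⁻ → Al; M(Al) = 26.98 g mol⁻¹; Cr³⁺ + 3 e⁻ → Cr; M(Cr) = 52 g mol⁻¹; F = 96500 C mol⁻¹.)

n(Al) = 25.0 / 26.98 = 0.9266 mol.
Since Al³⁺ + 3 e⁻ → Al, n(e⁻) passed = 3 × 0.9266 = 2.780 mol.
Cells in series carry the same charge, so the same 2.780 mol of electrons passes through cell 2.
Cr³⁺ + 3 e⁻ → Cr, so n(Cr) = 2.780 / 3 = 0.9266 mol.
m(Cr) = 0.9266 × 52 = 48.2 g.

48.2 g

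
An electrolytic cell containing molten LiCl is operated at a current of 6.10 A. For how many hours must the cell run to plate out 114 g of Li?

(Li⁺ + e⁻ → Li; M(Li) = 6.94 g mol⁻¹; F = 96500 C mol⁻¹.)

n(Li) = m/M = 114 / 6.94 = 16.43 mol.
Each Li atom requires 1 electron, so n(e⁻) = 1 × 16.43 = 16.43 mol.
Q = n(e⁻)·F = 16.43 × 96500 = 1585000 C.
t = Q/I = 1585000 / 6.100 A = 259900 s = 72.2 h.

72.2 h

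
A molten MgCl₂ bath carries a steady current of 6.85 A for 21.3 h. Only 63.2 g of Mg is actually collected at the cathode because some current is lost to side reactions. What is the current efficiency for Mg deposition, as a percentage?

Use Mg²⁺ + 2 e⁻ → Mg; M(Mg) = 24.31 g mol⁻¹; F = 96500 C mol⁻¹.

95.5 %

Q = I·t = 6.850 × 76680 = 525300 C; n(e⁻) = 525300/96500 = 5.443 mol.
Theoretical n(Mg) = n(e⁻)/2 = 2.722 mol, i.e. m_theo = 2.722 × 24.31 = 66.16 g.
Efficiency = m_actual / m_theo = 63.2 / 66.16 = 95.5 %.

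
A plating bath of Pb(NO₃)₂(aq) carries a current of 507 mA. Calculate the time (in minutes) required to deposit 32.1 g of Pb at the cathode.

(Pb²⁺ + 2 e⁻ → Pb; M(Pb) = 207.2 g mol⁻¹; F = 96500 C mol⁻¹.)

983 min

n(Pb) = m/M = 32.1 / 207.2 = 0.1549 mol.
Each Pb atom requires 2 electrons, so n(e⁻) = 2 × 0.1549 = 0.3098 mol.
Q = n(e⁻)·F = 0.3098 × 96500 = 29900 C.
t = Q/I = 29900 / 0.5070 A = 58970 s = 983 min.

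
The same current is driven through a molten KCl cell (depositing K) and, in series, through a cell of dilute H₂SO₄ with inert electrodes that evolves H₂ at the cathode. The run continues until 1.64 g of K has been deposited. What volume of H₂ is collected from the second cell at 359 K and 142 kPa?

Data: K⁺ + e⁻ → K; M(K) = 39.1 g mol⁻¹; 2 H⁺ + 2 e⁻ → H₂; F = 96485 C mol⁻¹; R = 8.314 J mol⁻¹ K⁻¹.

0.441 L

n(K) = 1.64 / 39.1 = 0.04194 mol, so n(e⁻) = 1 × 0.04194 = 0.04194 mol.
The cells are in series, so the same 0.04194 mol of electrons passes through the second cell.
2 H⁺ + 2 e⁻ → H₂ — 2 mol e⁻ per mol H₂, so n(H₂) = 0.04194/2 = 0.02097 mol.
V = nRT/P = (0.02097 × 8.314 × 359) / (142 × 10³) = 4.41 × 10⁻⁴ m³ = 0.441 L.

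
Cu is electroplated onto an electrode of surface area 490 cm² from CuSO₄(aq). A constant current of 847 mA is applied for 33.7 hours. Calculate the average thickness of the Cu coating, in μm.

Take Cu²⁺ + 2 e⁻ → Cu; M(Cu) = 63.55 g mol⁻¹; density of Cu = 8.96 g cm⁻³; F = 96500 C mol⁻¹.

77.1 μm

Q = I·t = 0.8470 × 121320 = 102800 C; n(e⁻) = 1.065 mol.
n(Cu) = n(e⁻)/2 = 0.5324 mol, so m = 0.5324 × 63.55 = 33.84 g.
Volume = m/ρ = 33.84 / 8.96 = 3.776 cm³.
Thickness = V/A = 3.776 / 490 = 0.00771 cm = 77.1 μm.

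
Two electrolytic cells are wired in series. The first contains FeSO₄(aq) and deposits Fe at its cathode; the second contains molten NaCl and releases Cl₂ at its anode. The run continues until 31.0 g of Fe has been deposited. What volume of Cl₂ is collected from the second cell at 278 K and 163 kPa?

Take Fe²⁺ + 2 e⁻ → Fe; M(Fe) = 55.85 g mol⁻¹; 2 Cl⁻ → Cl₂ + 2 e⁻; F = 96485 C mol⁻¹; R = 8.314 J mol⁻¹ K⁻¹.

7.87 L

n(Fe) = 31.0 / 55.85 = 0.5551 mol, so n(e⁻) = 2 × 0.5551 = 1.110 mol.
The cells are in series, so the same 1.110 mol of electrons passes through the second cell.
2 Cl⁻ → Cl₂ + 2 e⁻ — 2 mol e⁻ per mol Cl₂, so n(Cl₂) = 1.110/2 = 0.5551 mol.
V = nRT/P = (0.5551 × 8.314 × 278) / (163 × 10³) = 0.00787 m³ = 7.87 L.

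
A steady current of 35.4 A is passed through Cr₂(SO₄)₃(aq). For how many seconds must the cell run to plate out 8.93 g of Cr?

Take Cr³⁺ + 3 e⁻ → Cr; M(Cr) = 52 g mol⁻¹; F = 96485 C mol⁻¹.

n(Cr) = m/M = 8.93 / 52 = 0.1717 mol.
Each Cr atom requires 3 electrons, so n(e⁻) = 3 × 0.1717 = 0.5152 mol.
Q = n(e⁻)·F = 0.5152 × 96485 = 49710 C.
t = Q/I = 49710 / 35.40 A = 1404 s.

1400 s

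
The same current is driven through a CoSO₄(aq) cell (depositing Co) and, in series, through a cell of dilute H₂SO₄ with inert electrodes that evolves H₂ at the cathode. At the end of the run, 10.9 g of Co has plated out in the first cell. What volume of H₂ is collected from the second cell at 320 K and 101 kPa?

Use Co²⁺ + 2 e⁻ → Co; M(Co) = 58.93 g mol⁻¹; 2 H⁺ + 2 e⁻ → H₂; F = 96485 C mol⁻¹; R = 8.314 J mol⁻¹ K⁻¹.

4.87 L

n(Co) = 10.9 / 58.93 = 0.1850 mol, so n(e⁻) = 2 × 0.1850 = 0.3699 mol.
The cells are in series, so the same 0.3699 mol of electrons passes through the second cell.
2 H⁺ + 2 e⁻ → H₂ — 2 mol e⁻ per mol H₂, so n(H₂) = 0.3699/2 = 0.1850 mol.
V = nRT/P = (0.1850 × 8.314 × 320) / (101 × 10³) = 0.00487 m³ = 4.87 L.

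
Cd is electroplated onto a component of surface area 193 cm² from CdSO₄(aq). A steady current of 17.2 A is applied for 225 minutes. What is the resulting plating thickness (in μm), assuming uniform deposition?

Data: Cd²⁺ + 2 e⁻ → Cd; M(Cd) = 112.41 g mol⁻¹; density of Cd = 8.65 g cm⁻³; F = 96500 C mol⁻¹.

Q = I·t = 17.20 × 13500 = 232200 C; n(e⁻) = 2.406 mol.
n(Cd) = n(e⁻)/2 = 1.203 mol, so m = 1.203 × 112.41 = 135.2 g.
Volume = m/ρ = 135.2 / 8.65 = 15.63 cm³.
Thickness = V/A = 15.63 / 193 = 0.0810 cm = 810 μm.

810 μm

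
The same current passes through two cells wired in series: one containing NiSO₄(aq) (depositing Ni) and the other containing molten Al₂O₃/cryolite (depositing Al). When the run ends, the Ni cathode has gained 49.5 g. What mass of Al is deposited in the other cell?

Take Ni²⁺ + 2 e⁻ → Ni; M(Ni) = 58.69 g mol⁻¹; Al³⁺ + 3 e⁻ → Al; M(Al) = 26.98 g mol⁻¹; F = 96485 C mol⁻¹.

n(Ni) = 49.5 / 58.69 = 0.8434 mol.
Since Ni²⁺ + 2 e⁻ → Ni, n(e⁻) passed = 2 × 0.8434 = 1.687 mol.
Cells in series carry the same charge, so the same 1.687 mol of electrons passes through cell 2.
Al³⁺ + 3 e⁻ → Al, so n(Al) = 1.687 / 3 = 0.5623 mol.
m(Al) = 0.5623 × 26.98 = 15.2 g.

15.2 g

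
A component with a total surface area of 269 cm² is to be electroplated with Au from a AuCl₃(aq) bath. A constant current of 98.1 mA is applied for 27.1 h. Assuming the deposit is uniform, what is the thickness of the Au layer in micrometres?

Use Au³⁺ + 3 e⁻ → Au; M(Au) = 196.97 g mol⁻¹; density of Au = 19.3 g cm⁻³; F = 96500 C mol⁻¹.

12.5 μm

Q = I·t = 0.09810 × 97560 = 9571 C; n(e⁻) = 0.09918 mol.
n(Au) = n(e⁻)/3 = 0.03306 mol, so m = 0.03306 × 196.97 = 6.512 g.
Volume = m/ρ = 6.512 / 19.3 = 0.3374 cm³.
Thickness = V/A = 0.3374 / 269 = 0.00125 cm = 12.5 μm.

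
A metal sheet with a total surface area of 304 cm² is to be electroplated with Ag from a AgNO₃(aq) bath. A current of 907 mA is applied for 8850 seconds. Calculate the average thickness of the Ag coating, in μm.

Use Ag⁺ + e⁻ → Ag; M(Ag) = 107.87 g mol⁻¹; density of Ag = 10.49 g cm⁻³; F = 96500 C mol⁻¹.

Q = I·t = 0.9070 × 8850.0 = 8027 C; n(e⁻) = 0.08318 mol.
n(Ag) = n(e⁻)/1 = 0.08318 mol, so m = 0.08318 × 107.87 = 8.973 g.
Volume = m/ρ = 8.973 / 10.49 = 0.8554 cm³.
Thickness = V/A = 0.8554 / 304 = 0.00281 cm = 28.1 μm.

28.1 μm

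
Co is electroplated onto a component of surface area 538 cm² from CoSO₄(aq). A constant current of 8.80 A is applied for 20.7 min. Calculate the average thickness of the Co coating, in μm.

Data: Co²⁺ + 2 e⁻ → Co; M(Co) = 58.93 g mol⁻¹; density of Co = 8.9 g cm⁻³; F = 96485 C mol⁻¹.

Q = I·t = 8.800 × 1242.0 = 10930 C; n(e⁻) = 0.1133 mol.
n(Co) = n(e⁻)/2 = 0.05664 mol, so m = 0.05664 × 58.93 = 3.338 g.
Volume = m/ρ = 3.338 / 8.9 = 0.3750 cm³.
Thickness = V/A = 0.3750 / 538 = 6.97 × 10⁻⁴ cm = 6.97 μm.

6.97 μm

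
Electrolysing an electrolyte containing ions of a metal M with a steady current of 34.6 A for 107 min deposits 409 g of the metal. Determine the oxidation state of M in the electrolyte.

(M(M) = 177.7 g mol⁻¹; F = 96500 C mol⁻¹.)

Q = I·t = 34.60 A × 6420.0 s = 222100 C, so n(e⁻) = 222100/96500 = 2.302 mol.
n(M) deposited = 409 / 177.7 = 2.302 mol.
Electrons per atom = n(e⁻)/n(M) = 2.302 / 2.302 = 1.00 ≈ 1, so the ion is M⁺.

+1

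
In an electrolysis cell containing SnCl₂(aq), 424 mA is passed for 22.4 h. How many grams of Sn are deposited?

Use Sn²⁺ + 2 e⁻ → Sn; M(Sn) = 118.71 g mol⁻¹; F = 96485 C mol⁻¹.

Q = I·t = 0.4240 A × 80640 s = 34190 C.
n(e⁻) = Q/F = 34190 / 96485 = 0.3544 mol.
Sn²⁺ + 2 e⁻ → Sn, so n(Sn) = n(e⁻)/2 = 0.1772 mol.
m = n·M = 0.1772 × 118.71 = 21.0 g.

21.0 g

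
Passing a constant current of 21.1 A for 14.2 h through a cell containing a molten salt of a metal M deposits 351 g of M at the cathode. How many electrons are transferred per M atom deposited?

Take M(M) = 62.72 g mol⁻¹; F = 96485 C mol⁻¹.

Q = I·t = 21.10 A × 51120 s = 1079000 C, so n(e⁻) = 1079000/96485 = 11.18 mol.
n(M) deposited = 351 / 62.72 = 5.596 mol.
Electrons per atom = n(e⁻)/n(M) = 11.18 / 5.596 = 2.00 ≈ 2, so the ion is M²⁺.

2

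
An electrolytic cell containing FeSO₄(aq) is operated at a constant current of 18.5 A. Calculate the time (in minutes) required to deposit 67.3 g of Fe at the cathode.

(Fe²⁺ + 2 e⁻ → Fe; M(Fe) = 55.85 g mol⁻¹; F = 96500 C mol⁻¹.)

n(Fe) = m/M = 67.3 / 55.85 = 1.205 mol.
Each Fe atom requires 2 electrons, so n(e⁻) = 2 × 1.205 = 2.410 mol.
Q = n(e⁻)·F = 2.410 × 96500 = 232600 C.
t = Q/I = 232600 / 18.50 A = 12570 s = 210 min.

210 min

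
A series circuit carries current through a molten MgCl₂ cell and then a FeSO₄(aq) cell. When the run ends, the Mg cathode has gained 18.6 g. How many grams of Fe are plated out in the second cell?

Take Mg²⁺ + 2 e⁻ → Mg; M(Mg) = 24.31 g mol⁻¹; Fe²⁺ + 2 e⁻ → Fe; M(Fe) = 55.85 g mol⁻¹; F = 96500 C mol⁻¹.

n(Mg) = 18.6 / 24.31 = 0.7651 mol.
Since Mg²⁺ + 2 e⁻ → Mg, n(e⁻) passed = 2 × 0.7651 = 1.530 mol.
Cells in series carry the same charge, so the same 1.530 mol of electrons passes through cell 2.
Fe²⁺ + 2 e⁻ → Fe, so n(Fe) = 1.530 / 2 = 0.7651 mol.
m(Fe) = 0.7651 × 55.85 = 42.7 g.

42.7 g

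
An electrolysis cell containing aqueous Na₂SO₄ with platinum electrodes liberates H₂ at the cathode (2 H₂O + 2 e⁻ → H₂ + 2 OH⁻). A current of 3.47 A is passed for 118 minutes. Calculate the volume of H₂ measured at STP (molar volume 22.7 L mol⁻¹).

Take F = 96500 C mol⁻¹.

Q = I·t = 3.470 A × 7080.0 s = 24570 C.
n(e⁻) = Q/F = 24570 / 96500 = 0.2546 mol.
2 electrons are transferred per H₂ molecule, so n(H₂) = 0.2546 / 2 = 0.1273 mol.
V = n × V_m = 0.1273 × 22.7 = 2.89 L.

2.89 L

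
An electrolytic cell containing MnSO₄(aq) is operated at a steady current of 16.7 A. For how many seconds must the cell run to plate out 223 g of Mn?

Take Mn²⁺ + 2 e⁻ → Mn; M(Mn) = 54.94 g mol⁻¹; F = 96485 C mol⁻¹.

46900 s

n(Mn) = m/M = 223 / 54.94 = 4.059 mol.
Each Mn atom requires 2 electrons, so n(e⁻) = 2 × 4.059 = 8.118 mol.
Q = n(e⁻)·F = 8.118 × 96485 = 783300 C.
t = Q/I = 783300 / 16.70 A = 46900 s.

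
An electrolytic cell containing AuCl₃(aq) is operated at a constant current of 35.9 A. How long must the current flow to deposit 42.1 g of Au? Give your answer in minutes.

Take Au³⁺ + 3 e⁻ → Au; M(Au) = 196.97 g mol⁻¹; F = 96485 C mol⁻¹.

n(Au) = m/M = 42.1 / 196.97 = 0.2137 mol.
Each Au atom requires 3 electrons, so n(e⁻) = 3 × 0.2137 = 0.6412 mol.
Q = n(e⁻)·F = 0.6412 × 96485 = 61870 C.
t = Q/I = 61870 / 35.90 A = 1723 s = 28.7 min.

28.7 min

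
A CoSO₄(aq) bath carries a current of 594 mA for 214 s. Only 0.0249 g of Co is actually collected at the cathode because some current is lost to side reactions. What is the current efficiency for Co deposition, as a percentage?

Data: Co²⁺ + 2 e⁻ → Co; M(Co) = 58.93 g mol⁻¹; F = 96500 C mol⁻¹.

Q = I·t = 0.5940 × 214.00 = 127.1 C; n(e⁻) = 127.1/96500 = 0.001317 mol.
Theoretical n(Co) = n(e⁻)/2 = 0.0006586 mol, i.e. m_theo = 0.0006586 × 58.93 = 0.03881 g.
Efficiency = m_actual / m_theo = 0.0249 / 0.03881 = 64.2 %.

64.2 %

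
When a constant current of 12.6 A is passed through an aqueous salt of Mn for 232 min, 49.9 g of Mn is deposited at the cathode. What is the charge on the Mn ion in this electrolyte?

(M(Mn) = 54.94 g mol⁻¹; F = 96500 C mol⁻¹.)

+2

Q = I·t = 12.60 A × 13920 s = 175400 C, so n(e⁻) = 175400/96500 = 1.818 mol.
n(Mn) deposited = 49.9 / 54.94 = 0.9083 mol.
Electrons per atom = n(e⁻)/n(Mn) = 1.818 / 0.9083 = 2.00 ≈ 2, so the ion is Mn²⁺.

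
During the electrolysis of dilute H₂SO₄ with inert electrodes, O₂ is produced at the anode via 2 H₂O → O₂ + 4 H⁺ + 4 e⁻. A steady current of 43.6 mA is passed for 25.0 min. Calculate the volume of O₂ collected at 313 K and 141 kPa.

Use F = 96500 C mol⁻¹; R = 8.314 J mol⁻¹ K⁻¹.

0.00313 L

Q = I·t = 0.04360 A × 1500.0 s = 65.40 C.
n(e⁻) = Q/F = 65.40 / 96500 = 0.0006777 mol.
4 electrons are transferred per O₂ molecule, so n(O₂) = 0.0006777 / 4 = 0.0001694 mol.
V = nRT/P = (0.0001694 × 8.314 × 313) / (141 × 10³ Pa) = 3.13 × 10⁻⁶ m³ = 0.00313 L.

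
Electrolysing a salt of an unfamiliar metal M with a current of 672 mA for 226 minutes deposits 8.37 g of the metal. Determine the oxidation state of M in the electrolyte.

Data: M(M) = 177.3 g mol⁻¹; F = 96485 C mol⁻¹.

Q = I·t = 0.6720 A × 13560 s = 9112 C, so n(e⁻) = 9112/96485 = 0.09444 mol.
n(M) deposited = 8.37 / 177.3 = 0.04721 mol.
Electrons per atom = n(e⁻)/n(M) = 0.09444 / 0.04721 = 2.00 ≈ 2, so the ion is M²⁺.

+2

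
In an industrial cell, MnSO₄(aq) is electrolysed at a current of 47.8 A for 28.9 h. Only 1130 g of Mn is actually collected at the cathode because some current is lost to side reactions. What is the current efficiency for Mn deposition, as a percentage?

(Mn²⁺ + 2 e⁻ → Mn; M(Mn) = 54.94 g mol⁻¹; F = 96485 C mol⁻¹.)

79.8 %

Q = I·t = 47.80 × 104040 = 4973000 C; n(e⁻) = 4973000/96485 = 51.54 mol.
Theoretical n(Mn) = n(e⁻)/2 = 25.77 mol, i.e. m_theo = 25.77 × 54.94 = 1416 g.
Efficiency = m_actual / m_theo = 1130 / 1416 = 79.8 %.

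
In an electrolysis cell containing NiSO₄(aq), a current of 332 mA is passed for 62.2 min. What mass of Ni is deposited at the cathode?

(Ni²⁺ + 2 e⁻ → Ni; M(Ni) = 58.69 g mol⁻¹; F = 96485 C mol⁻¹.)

Q = I·t = 0.3320 A × 3732.0 s = 1239 C.
n(e⁻) = Q/F = 1239 / 96485 = 0.01284 mol.
Ni²⁺ + 2 e⁻ → Ni, so n(Ni) = n(e⁻)/2 = 0.006421 mol.
m = n·M = 0.006421 × 58.69 = 0.377 g.

0.377 g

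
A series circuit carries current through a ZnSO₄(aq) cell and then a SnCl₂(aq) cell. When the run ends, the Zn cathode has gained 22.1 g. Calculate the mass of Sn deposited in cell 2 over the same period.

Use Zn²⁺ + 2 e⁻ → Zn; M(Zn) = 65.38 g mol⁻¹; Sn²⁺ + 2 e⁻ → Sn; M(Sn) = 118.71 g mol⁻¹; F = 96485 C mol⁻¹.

n(Zn) = 22.1 / 65.38 = 0.3380 mol.
Since Zn²⁺ + 2 e⁻ → Zn, n(e⁻) passed = 2 × 0.3380 = 0.6760 mol.
Cells in series carry the same charge, so the same 0.6760 mol of electrons passes through cell 2.
Sn²⁺ + 2 e⁻ → Sn, so n(Sn) = 0.6760 / 2 = 0.3380 mol.
m(Sn) = 0.3380 × 118.71 = 40.1 g.

40.1 g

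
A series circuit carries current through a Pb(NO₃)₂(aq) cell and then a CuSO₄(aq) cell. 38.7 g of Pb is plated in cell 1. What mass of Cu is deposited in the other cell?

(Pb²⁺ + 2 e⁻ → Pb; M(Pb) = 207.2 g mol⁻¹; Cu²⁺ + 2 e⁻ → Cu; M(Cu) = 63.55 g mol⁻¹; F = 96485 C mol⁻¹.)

n(Pb) = 38.7 / 207.2 = 0.1868 mol.
Since Pb²⁺ + 2 e⁻ → Pb, n(e⁻) passed = 2 × 0.1868 = 0.3736 mol.
Cells in series carry the same charge, so the same 0.3736 mol of electrons passes through cell 2.
Cu²⁺ + 2 e⁻ → Cu, so n(Cu) = 0.3736 / 2 = 0.1868 mol.
m(Cu) = 0.1868 × 63.55 = 11.9 g.

11.9 g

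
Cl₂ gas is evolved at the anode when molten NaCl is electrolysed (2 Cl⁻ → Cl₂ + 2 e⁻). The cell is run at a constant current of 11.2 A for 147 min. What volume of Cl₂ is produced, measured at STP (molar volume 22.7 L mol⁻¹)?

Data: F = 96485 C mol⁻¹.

Q = I·t = 11.20 A × 8820.0 s = 98780 C.
n(e⁻) = Q/F = 98780 / 96485 = 1.024 mol.
2 electrons are transferred per Cl₂ molecule, so n(Cl₂) = 1.024 / 2 = 0.5119 mol.
V = n × V_m = 0.5119 × 22.7 = 11.6 L.

11.6 L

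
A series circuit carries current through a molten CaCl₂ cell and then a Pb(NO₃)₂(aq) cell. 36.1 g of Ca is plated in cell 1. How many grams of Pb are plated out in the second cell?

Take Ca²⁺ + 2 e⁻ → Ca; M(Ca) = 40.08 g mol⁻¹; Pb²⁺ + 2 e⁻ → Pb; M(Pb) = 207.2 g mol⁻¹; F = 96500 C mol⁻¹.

187 g

n(Ca) = 36.1 / 40.08 = 0.9007 mol.
Since Ca²⁺ + 2 e⁻ → Ca, n(e⁻) passed = 2 × 0.9007 = 1.801 mol.
Cells in series carry the same charge, so the same 1.801 mol of electrons passes through cell 2.
Pb²⁺ + 2 e⁻ → Pb, so n(Pb) = 1.801 / 2 = 0.9007 mol.
m(Pb) = 0.9007 × 207.2 = 187 g.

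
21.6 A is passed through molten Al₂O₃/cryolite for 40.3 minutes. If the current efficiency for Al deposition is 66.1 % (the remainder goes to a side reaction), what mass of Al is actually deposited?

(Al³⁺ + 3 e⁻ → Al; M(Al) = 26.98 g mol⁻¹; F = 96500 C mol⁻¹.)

3.22 g

Q = I·t = 21.60 × 2418.0 = 52230 C.
n(e⁻) = 52230/96500 = 0.5412 mol; theoretically n(Al) = 0.5412/3 = 0.1804 mol, m_theo = 4.867 g.
At 66.1 % efficiency, m_actual = 0.661 × 4.867 = 3.22 g.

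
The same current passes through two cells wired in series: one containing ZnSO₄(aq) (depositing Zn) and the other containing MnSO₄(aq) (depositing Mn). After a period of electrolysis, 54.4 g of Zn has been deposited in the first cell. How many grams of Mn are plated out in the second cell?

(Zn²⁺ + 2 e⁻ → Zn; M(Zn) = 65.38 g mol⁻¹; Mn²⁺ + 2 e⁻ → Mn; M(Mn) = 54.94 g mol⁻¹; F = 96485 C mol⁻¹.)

45.7 g

n(Zn) = 54.4 / 65.38 = 0.8321 mol.
Since Zn²⁺ + 2 e⁻ → Zn, n(e⁻) passed = 2 × 0.8321 = 1.664 mol.
Cells in series carry the same charge, so the same 1.664 mol of electrons passes through cell 2.
Mn²⁺ + 2 e⁻ → Mn, so n(Mn) = 1.664 / 2 = 0.8321 mol.
m(Mn) = 0.8321 × 54.94 = 45.7 g.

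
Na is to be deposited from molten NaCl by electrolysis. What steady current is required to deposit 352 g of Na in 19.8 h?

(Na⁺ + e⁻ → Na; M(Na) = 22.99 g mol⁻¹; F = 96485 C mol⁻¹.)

n(Na) = 352 / 22.99 = 15.31 mol.
n(e⁻) = 1 × 15.31 = 15.31 mol.
Q = n(e⁻)·F = 15.31 × 96485 = 1477000 C.
I = Q/t = 1477000 / 71280 s = 20.7 A.

20.7 A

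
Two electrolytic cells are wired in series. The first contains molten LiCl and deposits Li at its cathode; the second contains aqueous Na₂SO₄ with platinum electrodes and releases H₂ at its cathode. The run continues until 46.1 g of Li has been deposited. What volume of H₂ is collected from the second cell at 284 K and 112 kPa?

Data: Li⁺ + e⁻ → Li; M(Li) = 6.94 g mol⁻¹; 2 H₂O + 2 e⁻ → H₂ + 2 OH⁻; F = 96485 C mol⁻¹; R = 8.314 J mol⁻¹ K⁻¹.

70.0 L

n(Li) = 46.1 / 6.94 = 6.643 mol, so n(e⁻) = 1 × 6.643 = 6.643 mol.
The cells are in series, so the same 6.643 mol of electrons passes through the second cell.
2 H₂O + 2 e⁻ → H₂ + 2 OH⁻ — 2 mol e⁻ per mol H₂, so n(H₂) = 6.643/2 = 3.321 mol.
V = nRT/P = (3.321 × 8.314 × 284) / (112 × 10³) = 0.0700 m³ = 70.0 L.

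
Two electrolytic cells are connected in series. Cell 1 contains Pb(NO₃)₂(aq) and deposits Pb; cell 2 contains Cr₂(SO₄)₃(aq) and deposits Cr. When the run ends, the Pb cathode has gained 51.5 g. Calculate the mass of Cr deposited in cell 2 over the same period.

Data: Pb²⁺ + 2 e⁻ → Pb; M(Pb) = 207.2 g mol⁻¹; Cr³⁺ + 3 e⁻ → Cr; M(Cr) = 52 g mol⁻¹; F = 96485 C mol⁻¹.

8.62 g

n(Pb) = 51.5 / 207.2 = 0.2486 mol.
Since Pb²⁺ + 2 e⁻ → Pb, n(e⁻) passed = 2 × 0.2486 = 0.4971 mol.
Cells in series carry the same charge, so the same 0.4971 mol of electrons passes through cell 2.
Cr³⁺ + 3 e⁻ → Cr, so n(Cr) = 0.4971 / 3 = 0.1657 mol.
m(Cr) = 0.1657 × 52 = 8.62 g.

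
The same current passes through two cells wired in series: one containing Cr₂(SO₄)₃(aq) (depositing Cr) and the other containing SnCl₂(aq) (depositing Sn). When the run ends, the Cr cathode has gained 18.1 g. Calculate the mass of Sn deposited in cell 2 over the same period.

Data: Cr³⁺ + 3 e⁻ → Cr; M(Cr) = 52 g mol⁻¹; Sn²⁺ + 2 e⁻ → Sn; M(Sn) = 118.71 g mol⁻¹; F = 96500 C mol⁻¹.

62.0 g

n(Cr) = 18.1 / 52 = 0.3481 mol.
Since Cr³⁺ + 3 e⁻ → Cr, n(e⁻) passed = 3 × 0.3481 = 1.044 mol.
Cells in series carry the same charge, so the same 1.044 mol of electrons passes through cell 2.
Sn²⁺ + 2 e⁻ → Sn, so n(Sn) = 1.044 / 2 = 0.5221 mol.
m(Sn) = 0.5221 × 118.71 = 62.0 g.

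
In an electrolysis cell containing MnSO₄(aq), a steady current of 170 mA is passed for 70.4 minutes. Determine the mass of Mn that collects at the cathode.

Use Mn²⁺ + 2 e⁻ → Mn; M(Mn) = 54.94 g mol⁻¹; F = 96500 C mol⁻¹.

0.204 g

Q = I·t = 0.1700 A × 4224.0 s = 718.1 C.
n(e⁻) = Q/F = 718.1 / 96500 = 0.007441 mol.
Mn²⁺ + 2 e⁻ → Mn, so n(Mn) = n(e⁻)/2 = 0.003721 mol.
m = n·M = 0.003721 × 54.94 = 0.204 g.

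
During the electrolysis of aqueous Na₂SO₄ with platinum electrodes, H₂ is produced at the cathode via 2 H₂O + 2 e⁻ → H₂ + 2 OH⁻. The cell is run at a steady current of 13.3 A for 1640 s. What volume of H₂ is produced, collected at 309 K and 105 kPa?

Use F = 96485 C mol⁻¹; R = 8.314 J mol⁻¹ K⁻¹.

Q = I·t = 13.30 A × 1640.0 s = 21810 C.
n(e⁻) = Q/F = 21810 / 96485 = 0.2261 mol.
2 electrons are transferred per H₂ molecule, so n(H₂) = 0.2261 / 2 = 0.1130 mol.
V = nRT/P = (0.1130 × 8.314 × 309) / (105 × 10³ Pa) = 0.00277 m³ = 2.77 L.

2.77 L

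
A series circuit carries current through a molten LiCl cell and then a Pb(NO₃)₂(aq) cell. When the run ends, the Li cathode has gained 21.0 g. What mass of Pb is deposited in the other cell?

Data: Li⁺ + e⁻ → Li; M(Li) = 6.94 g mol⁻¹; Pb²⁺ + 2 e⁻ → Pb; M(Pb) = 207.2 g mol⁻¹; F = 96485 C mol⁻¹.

n(Li) = 21.0 / 6.94 = 3.026 mol.
Since Li⁺ + e⁻ → Li, n(e⁻) passed = 1 × 3.026 = 3.026 mol.
Cells in series carry the same charge, so the same 3.026 mol of electrons passes through cell 2.
Pb²⁺ + 2 e⁻ → Pb, so n(Pb) = 3.026 / 2 = 1.513 mol.
m(Pb) = 1.513 × 207.2 = 313 g.

313 g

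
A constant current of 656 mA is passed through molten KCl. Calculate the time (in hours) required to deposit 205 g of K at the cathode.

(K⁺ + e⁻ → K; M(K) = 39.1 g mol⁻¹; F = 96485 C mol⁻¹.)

n(K) = m/M = 205 / 39.1 = 5.243 mol.
Each K atom requires 1 electron, so n(e⁻) = 1 × 5.243 = 5.243 mol.
Q = n(e⁻)·F = 5.243 × 96485 = 505900 C.
t = Q/I = 505900 / 0.6560 A = 771100 s = 214 h.

214 h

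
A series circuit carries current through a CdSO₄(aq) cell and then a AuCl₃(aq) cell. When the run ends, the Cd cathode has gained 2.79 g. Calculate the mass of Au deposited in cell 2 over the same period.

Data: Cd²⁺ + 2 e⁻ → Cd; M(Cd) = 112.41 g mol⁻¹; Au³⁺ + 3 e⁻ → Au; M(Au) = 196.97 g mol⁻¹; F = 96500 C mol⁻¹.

3.26 g

n(Cd) = 2.79 / 112.41 = 0.02482 mol.
Since Cd²⁺ + 2 e⁻ → Cd, n(e⁻) passed = 2 × 0.02482 = 0.04964 mol.
Cells in series carry the same charge, so the same 0.04964 mol of electrons passes through cell 2.
Au³⁺ + 3 e⁻ → Au, so n(Au) = 0.04964 / 3 = 0.01655 mol.
m(Au) = 0.01655 × 196.97 = 3.26 g.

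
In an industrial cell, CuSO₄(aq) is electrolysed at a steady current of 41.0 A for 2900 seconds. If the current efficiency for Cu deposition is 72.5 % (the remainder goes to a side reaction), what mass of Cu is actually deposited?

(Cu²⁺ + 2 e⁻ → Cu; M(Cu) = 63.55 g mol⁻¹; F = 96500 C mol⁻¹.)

28.4 g

Q = I·t = 41.00 × 2900.0 = 118900 C.
n(e⁻) = 118900/96500 = 1.232 mol; theoretically n(Cu) = 1.232/2 = 0.6161 mol, m_theo = 39.15 g.
At 72.5 % efficiency, m_actual = 0.725 × 39.15 = 28.4 g.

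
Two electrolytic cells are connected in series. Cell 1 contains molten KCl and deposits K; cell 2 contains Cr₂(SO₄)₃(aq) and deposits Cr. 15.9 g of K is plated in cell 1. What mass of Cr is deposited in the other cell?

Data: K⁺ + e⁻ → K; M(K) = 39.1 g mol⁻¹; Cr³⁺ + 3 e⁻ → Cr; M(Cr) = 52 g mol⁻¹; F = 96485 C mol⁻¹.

7.05 g

n(K) = 15.9 / 39.1 = 0.4066 mol.
Since K⁺ + e⁻ → K, n(e⁻) passed = 1 × 0.4066 = 0.4066 mol.
Cells in series carry the same charge, so the same 0.4066 mol of electrons passes through cell 2.
Cr³⁺ + 3 e⁻ → Cr, so n(Cr) = 0.4066 / 3 = 0.1355 mol.
m(Cr) = 0.1355 × 52 = 7.05 g.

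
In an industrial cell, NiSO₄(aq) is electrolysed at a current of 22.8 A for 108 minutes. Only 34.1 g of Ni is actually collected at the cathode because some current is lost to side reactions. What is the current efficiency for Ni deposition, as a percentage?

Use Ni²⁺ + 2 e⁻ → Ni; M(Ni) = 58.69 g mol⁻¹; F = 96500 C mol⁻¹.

75.9 %

Q = I·t = 22.80 × 6480.0 = 147700 C; n(e⁻) = 147700/96500 = 1.531 mol.
Theoretical n(Ni) = n(e⁻)/2 = 0.7655 mol, i.e. m_theo = 0.7655 × 58.69 = 44.93 g.
Efficiency = m_actual / m_theo = 34.1 / 44.93 = 75.9 %.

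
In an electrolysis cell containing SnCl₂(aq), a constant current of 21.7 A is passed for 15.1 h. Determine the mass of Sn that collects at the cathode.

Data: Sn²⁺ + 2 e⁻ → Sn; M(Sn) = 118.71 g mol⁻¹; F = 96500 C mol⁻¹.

Q = I·t = 21.70 A × 54360 s = 1180000 C.
n(e⁻) = Q/F = 1180000 / 96500 = 12.22 mol.
Sn²⁺ + 2 e⁻ → Sn, so n(Sn) = n(e⁻)/2 = 6.112 mol.
m = n·M = 6.112 × 118.71 = 726 g.

726 g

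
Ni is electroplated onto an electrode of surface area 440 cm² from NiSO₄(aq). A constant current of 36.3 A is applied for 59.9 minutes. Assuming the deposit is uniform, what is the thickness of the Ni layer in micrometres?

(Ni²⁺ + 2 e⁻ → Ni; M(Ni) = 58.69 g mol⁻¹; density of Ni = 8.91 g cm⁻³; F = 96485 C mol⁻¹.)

101 μm

Q = I·t = 36.30 × 3594.0 = 130500 C; n(e⁻) = 1.352 mol.
n(Ni) = n(e⁻)/2 = 0.6761 mol, so m = 0.6761 × 58.69 = 39.68 g.
Volume = m/ρ = 39.68 / 8.91 = 4.453 cm³.
Thickness = V/A = 4.453 / 440 = 0.0101 cm = 101 μm.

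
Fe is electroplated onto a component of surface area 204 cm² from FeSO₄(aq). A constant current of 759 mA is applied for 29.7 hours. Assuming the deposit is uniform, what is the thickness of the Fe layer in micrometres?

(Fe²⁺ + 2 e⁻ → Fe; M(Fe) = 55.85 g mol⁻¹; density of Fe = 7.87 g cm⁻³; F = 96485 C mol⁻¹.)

146 μm

Q = I·t = 0.7590 × 106920 = 81150 C; n(e⁻) = 0.8411 mol.
n(Fe) = n(e⁻)/2 = 0.4205 mol, so m = 0.4205 × 55.85 = 23.49 g.
Volume = m/ρ = 23.49 / 7.87 = 2.984 cm³.
Thickness = V/A = 2.984 / 204 = 0.0146 cm = 146 μm.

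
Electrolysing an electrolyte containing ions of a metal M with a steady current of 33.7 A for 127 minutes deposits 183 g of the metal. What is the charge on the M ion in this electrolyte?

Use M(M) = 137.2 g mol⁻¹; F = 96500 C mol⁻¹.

Q = I·t = 33.70 A × 7620.0 s = 256800 C, so n(e⁻) = 256800/96500 = 2.661 mol.
n(M) deposited = 183 / 137.2 = 1.334 mol.
Electrons per atom = n(e⁻)/n(M) = 2.661 / 1.334 = 2.00 ≈ 2, so the ion is M²⁺.

+2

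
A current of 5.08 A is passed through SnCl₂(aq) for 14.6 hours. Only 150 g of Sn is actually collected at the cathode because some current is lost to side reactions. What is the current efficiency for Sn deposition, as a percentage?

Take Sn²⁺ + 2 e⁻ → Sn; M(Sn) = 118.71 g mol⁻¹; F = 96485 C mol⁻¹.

Q = I·t = 5.080 × 52560 = 267000 C; n(e⁻) = 267000/96485 = 2.767 mol.
Theoretical n(Sn) = n(e⁻)/2 = 1.384 mol, i.e. m_theo = 1.384 × 118.71 = 164.3 g.
Efficiency = m_actual / m_theo = 150 / 164.3 = 91.3 %.

91.3 %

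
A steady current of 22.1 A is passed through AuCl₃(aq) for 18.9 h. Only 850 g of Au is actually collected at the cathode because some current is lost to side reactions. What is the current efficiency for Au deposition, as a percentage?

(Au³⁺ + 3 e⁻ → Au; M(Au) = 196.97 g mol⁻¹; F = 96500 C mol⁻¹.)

83.1 %

Q = I·t = 22.10 × 68040 = 1504000 C; n(e⁻) = 1504000/96500 = 15.58 mol.
Theoretical n(Au) = n(e⁻)/3 = 5.194 mol, i.e. m_theo = 5.194 × 196.97 = 1023 g.
Efficiency = m_actual / m_theo = 850 / 1023 = 83.1 %.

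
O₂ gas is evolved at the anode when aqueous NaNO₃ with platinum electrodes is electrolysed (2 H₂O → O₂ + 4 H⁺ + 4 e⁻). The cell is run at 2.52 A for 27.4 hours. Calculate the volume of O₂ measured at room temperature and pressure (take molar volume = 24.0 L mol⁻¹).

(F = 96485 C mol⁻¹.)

Q = I·t = 2.520 A × 98640 s = 248600 C.
n(e⁻) = Q/F = 248600 / 96485 = 2.576 mol.
4 electrons are transferred per O₂ molecule, so n(O₂) = 2.576 / 4 = 0.6441 mol.
V = n × V_m = 0.6441 × 24.0 = 15.5 L.

15.5 L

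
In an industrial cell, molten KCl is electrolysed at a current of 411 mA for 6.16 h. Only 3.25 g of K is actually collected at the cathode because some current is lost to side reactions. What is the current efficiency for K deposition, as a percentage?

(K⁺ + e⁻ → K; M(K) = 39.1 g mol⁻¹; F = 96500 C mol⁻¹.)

Q = I·t = 0.4110 × 22176 = 9114 C; n(e⁻) = 9114/96500 = 0.09445 mol.
Theoretical n(K) = n(e⁻)/1 = 0.09445 mol, i.e. m_theo = 0.09445 × 39.1 = 3.693 g.
Efficiency = m_actual / m_theo = 3.25 / 3.693 = 88.0 %.

88.0 %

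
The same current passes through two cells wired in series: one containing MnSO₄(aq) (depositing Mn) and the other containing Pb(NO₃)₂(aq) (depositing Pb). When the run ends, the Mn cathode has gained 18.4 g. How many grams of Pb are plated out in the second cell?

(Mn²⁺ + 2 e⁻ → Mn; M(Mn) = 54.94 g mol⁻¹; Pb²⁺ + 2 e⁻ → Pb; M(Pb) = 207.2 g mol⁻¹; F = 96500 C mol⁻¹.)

n(Mn) = 18.4 / 54.94 = 0.3349 mol.
Since Mn²⁺ + 2 e⁻ → Mn, n(e⁻) passed = 2 × 0.3349 = 0.6698 mol.
Cells in series carry the same charge, so the same 0.6698 mol of electrons passes through cell 2.
Pb²⁺ + 2 e⁻ → Pb, so n(Pb) = 0.6698 / 2 = 0.3349 mol.
m(Pb) = 0.3349 × 207.2 = 69.4 g.

69.4 g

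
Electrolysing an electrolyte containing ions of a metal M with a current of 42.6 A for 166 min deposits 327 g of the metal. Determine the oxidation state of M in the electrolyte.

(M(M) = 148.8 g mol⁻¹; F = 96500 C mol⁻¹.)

Q = I·t = 42.60 A × 9960.0 s = 424300 C, so n(e⁻) = 424300/96500 = 4.397 mol.
n(M) deposited = 327 / 148.8 = 2.198 mol.
Electrons per atom = n(e⁻)/n(M) = 4.397 / 2.198 = 2.00 ≈ 2, so the ion is M²⁺.

+2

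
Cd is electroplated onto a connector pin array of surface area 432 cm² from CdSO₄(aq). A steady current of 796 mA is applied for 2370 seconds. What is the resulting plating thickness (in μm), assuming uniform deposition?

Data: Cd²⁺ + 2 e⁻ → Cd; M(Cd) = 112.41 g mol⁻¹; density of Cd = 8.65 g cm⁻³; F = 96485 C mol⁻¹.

Q = I·t = 0.7960 × 2370.0 = 1887 C; n(e⁻) = 0.01955 mol.
n(Cd) = n(e⁻)/2 = 0.009776 mol, so m = 0.009776 × 112.41 = 1.099 g.
Volume = m/ρ = 1.099 / 8.65 = 0.1270 cm³.
Thickness = V/A = 0.1270 / 432 = 2.94 × 10⁻⁴ cm = 2.94 μm.

2.94 μm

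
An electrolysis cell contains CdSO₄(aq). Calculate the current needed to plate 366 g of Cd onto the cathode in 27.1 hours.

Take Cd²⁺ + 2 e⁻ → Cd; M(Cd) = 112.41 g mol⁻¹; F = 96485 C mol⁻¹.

6.44 A

n(Cd) = 366 / 112.41 = 3.256 mol.
n(e⁻) = 2 × 3.256 = 6.512 mol.
Q = n(e⁻)·F = 6.512 × 96485 = 628300 C.
I = Q/t = 628300 / 97560 s = 6.44 A.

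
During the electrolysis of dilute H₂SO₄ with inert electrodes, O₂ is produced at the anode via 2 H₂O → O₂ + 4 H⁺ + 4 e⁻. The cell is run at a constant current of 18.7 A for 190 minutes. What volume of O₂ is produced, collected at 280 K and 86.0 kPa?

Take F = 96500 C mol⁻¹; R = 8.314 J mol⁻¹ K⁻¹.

Q = I·t = 18.70 A × 11400 s = 213200 C.
n(e⁻) = Q/F = 213200 / 96500 = 2.209 mol.
4 electrons are transferred per O₂ molecule, so n(O₂) = 2.209 / 4 = 0.5523 mol.
V = nRT/P = (0.5523 × 8.314 × 280) / (86.0 × 10³ Pa) = 0.0149 m³ = 14.9 L.

14.9 L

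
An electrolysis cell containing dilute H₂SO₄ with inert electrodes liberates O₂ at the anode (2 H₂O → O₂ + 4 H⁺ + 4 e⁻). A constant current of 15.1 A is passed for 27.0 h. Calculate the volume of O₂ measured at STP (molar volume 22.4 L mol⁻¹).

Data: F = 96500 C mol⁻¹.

85.2 L

Q = I·t = 15.10 A × 97200 s = 1468000 C.
n(e⁻) = Q/F = 1468000 / 96500 = 15.21 mol.
4 electrons are transferred per O₂ molecule, so n(O₂) = 15.21 / 4 = 3.802 mol.
V = n × V_m = 3.802 × 22.4 = 85.2 L.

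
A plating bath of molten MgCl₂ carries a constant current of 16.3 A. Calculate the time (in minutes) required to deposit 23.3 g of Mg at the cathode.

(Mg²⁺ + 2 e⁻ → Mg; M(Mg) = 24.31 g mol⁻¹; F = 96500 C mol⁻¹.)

189 min

n(Mg) = m/M = 23.3 / 24.31 = 0.9585 mol.
Each Mg atom requires 2 electrons, so n(e⁻) = 2 × 0.9585 = 1.917 mol.
Q = n(e⁻)·F = 1.917 × 96500 = 185000 C.
t = Q/I = 185000 / 16.30 A = 11350 s = 189 min.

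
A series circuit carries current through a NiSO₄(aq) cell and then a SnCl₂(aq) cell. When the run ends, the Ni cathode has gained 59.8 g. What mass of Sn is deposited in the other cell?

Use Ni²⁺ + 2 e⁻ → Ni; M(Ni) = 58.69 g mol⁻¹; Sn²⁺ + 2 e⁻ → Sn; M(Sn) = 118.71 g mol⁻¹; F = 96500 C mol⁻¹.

n(Ni) = 59.8 / 58.69 = 1.019 mol.
Since Ni²⁺ + 2 e⁻ → Ni, n(e⁻) passed = 2 × 1.019 = 2.038 mol.
Cells in series carry the same charge, so the same 2.038 mol of electrons passes through cell 2.
Sn²⁺ + 2 e⁻ → Sn, so n(Sn) = 2.038 / 2 = 1.019 mol.
m(Sn) = 1.019 × 118.71 = 121 g.

121 g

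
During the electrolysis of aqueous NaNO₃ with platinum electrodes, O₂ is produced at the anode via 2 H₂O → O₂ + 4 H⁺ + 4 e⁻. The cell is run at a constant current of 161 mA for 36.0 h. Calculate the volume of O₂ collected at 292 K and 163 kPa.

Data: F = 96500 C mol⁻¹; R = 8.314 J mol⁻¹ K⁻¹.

Q = I·t = 0.1610 A × 129600 s = 20870 C.
n(e⁻) = Q/F = 20870 / 96500 = 0.2162 mol.
4 electrons are transferred per O₂ molecule, so n(O₂) = 0.2162 / 4 = 0.05406 mol.
V = nRT/P = (0.05406 × 8.314 × 292) / (163 × 10³ Pa) = 8.05 × 10⁻⁴ m³ = 0.805 L.

0.805 L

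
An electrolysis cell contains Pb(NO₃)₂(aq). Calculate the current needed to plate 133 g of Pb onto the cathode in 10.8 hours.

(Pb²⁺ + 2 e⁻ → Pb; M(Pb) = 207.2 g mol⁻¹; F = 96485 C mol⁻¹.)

n(Pb) = 133 / 207.2 = 0.6419 mol.
n(e⁻) = 2 × 0.6419 = 1.284 mol.
Q = n(e⁻)·F = 1.284 × 96485 = 123900 C.
I = Q/t = 123900 / 38880 s = 3.19 A.

3.19 A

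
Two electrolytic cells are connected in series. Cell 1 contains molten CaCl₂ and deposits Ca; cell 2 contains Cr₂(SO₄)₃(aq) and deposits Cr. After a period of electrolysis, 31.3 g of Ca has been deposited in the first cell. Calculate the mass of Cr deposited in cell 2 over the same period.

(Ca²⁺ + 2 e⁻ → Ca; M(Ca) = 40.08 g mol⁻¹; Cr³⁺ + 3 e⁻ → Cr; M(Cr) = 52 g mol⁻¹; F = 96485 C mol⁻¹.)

n(Ca) = 31.3 / 40.08 = 0.7809 mol.
Since Ca²⁺ + 2 e⁻ → Ca, n(e⁻) passed = 2 × 0.7809 = 1.562 mol.
Cells in series carry the same charge, so the same 1.562 mol of electrons passes through cell 2.
Cr³⁺ + 3 e⁻ → Cr, so n(Cr) = 1.562 / 3 = 0.5206 mol.
m(Cr) = 0.5206 × 52 = 27.1 g.

27.1 g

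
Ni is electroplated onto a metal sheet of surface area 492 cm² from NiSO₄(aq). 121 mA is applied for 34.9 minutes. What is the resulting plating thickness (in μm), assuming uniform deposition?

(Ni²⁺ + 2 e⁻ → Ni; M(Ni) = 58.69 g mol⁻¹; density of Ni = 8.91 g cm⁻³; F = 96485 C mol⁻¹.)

0.176 μm

Q = I·t = 0.1210 × 2094.0 = 253.4 C; n(e⁻) = 0.002626 mol.
n(Ni) = n(e⁻)/2 = 0.001313 mol, so m = 0.001313 × 58.69 = 0.07706 g.
Volume = m/ρ = 0.07706 / 8.91 = 0.008649 cm³.
Thickness = V/A = 0.008649 / 492 = 1.76 × 10⁻⁵ cm = 0.176 μm.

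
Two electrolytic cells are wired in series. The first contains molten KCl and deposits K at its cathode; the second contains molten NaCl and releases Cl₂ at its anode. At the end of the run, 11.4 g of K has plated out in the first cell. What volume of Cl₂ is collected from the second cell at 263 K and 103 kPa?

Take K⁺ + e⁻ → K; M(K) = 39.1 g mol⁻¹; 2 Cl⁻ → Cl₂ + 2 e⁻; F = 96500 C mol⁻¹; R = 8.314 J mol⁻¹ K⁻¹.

3.09 L

n(K) = 11.4 / 39.1 = 0.2916 mol, so n(e⁻) = 1 × 0.2916 = 0.2916 mol.
The cells are in series, so the same 0.2916 mol of electrons passes through the second cell.
2 Cl⁻ → Cl₂ + 2 e⁻ — 2 mol e⁻ per mol Cl₂, so n(Cl₂) = 0.2916/2 = 0.1458 mol.
V = nRT/P = (0.1458 × 8.314 × 263) / (103 × 10³) = 0.00309 m³ = 3.09 L.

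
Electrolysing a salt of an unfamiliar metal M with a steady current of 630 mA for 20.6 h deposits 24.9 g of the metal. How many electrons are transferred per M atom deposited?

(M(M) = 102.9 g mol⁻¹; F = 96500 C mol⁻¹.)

2

Q = I·t = 0.6300 A × 74160 s = 46720 C, so n(e⁻) = 46720/96500 = 0.4842 mol.
n(M) deposited = 24.9 / 102.9 = 0.2420 mol.
Electrons per atom = n(e⁻)/n(M) = 0.4842 / 0.2420 = 2.00 ≈ 2, so the ion is M²⁺.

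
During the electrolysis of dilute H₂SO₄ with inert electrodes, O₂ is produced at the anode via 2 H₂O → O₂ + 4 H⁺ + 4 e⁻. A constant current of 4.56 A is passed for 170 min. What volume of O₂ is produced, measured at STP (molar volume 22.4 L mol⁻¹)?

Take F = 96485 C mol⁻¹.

Q = I·t = 4.560 A × 10200 s = 46510 C.
n(e⁻) = Q/F = 46510 / 96485 = 0.4821 mol.
4 electrons are transferred per O₂ molecule, so n(O₂) = 0.4821 / 4 = 0.1205 mol.
V = n × V_m = 0.1205 × 22.4 = 2.70 L.

2.70 L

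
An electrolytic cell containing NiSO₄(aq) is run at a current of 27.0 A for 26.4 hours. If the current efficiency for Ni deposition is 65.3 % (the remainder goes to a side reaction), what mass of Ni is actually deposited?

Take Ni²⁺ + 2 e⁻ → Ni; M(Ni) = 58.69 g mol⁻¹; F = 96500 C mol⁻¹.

510 g

Q = I·t = 27.00 × 95040 = 2566000 C.
n(e⁻) = 2566000/96500 = 26.59 mol; theoretically n(Ni) = 26.59/2 = 13.30 mol, m_theo = 780.3 g.
At 65.3 % efficiency, m_actual = 0.653 × 780.3 = 510 g.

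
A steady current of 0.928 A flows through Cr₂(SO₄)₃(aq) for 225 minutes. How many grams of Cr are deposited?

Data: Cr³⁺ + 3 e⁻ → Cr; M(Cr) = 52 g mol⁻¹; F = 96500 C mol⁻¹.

Q = I·t = 0.9280 A × 13500 s = 12530 C.
n(e⁻) = Q/F = 12530 / 96500 = 0.1298 mol.
Cr³⁺ + 3 e⁻ → Cr, so n(Cr) = n(e⁻)/3 = 0.04327 mol.
m = n·M = 0.04327 × 52 = 2.25 g.

2.25 g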